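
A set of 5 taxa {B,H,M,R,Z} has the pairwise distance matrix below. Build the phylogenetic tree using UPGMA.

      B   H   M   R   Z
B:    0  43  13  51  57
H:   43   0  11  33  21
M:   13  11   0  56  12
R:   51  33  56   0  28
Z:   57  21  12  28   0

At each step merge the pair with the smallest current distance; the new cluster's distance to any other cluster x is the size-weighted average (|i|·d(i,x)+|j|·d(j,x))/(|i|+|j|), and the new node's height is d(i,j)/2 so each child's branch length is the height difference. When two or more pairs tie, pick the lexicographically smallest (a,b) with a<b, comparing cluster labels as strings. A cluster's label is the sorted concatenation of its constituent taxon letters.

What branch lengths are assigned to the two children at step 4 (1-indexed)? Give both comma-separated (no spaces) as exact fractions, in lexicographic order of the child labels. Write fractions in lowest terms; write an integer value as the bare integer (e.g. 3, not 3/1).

13/6,21

step 1: merge (H,M) at d=11; branch lengths H→11/2, M→11/2; new cluster HM
  updated: d(B,HM)=28, d(HM,R)=89/2, d(HM,Z)=33/2
step 2: merge (HM,Z) at d=33/2; branch lengths HM→11/4, Z→33/4; new cluster HMZ
  updated: d(B,HMZ)=113/3, d(HMZ,R)=39
step 3: merge (B,HMZ) at d=113/3; branch lengths B→113/6, HMZ→127/12; new cluster BHMZ
  updated: d(BHMZ,R)=42
step 4: merge (BHMZ,R) at d=42; branch lengths BHMZ→13/6, R→21; new cluster BHMRZ
final tree: ((B:113/6,((H:11/2,M:11/2):11/4,Z:33/4):127/12):13/6,R:21)
total length: 895/12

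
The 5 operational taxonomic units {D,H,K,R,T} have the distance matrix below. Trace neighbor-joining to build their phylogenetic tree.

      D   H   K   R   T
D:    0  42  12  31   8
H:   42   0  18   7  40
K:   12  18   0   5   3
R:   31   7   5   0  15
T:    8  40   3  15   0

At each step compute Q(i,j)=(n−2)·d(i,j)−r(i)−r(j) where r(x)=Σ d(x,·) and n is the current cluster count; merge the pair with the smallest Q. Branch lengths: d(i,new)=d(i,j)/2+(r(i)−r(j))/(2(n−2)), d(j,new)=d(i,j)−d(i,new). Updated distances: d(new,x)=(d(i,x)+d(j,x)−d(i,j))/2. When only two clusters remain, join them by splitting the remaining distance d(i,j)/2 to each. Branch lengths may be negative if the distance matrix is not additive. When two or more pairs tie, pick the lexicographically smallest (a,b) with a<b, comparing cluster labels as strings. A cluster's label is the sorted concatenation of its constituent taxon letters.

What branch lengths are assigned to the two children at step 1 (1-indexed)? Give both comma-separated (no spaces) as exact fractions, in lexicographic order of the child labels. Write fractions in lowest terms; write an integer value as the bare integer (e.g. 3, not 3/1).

35/3,-14/3

1. join H+R (d=7, Q=-144) ⇒ HR; edges |H|=35/3, |R|=-14/3
  updated: d(D,HR)=33, d(HR,K)=8, d(HR,T)=24
2. join D+T (d=8, Q=-72) ⇒ DT; edges |D|=17/2, |T|=-1/2
  updated: d(DT,HR)=49/2, d(DT,K)=7/2
3. join DT+HR (d=49/2, Q=-36) ⇒ DHRT; edges |DT|=10, |HR|=29/2
  updated: d(DHRT,K)=-13/2
4. join DHRT+K (d=-13/2) ⇒ DHKRT; edges |DHRT|=-13/4, |K|=-13/4
final tree: (((D:17/2,T:-1/2):10,(H:35/3,R:-14/3):29/2):-13/4,K:-13/4)
total length: 33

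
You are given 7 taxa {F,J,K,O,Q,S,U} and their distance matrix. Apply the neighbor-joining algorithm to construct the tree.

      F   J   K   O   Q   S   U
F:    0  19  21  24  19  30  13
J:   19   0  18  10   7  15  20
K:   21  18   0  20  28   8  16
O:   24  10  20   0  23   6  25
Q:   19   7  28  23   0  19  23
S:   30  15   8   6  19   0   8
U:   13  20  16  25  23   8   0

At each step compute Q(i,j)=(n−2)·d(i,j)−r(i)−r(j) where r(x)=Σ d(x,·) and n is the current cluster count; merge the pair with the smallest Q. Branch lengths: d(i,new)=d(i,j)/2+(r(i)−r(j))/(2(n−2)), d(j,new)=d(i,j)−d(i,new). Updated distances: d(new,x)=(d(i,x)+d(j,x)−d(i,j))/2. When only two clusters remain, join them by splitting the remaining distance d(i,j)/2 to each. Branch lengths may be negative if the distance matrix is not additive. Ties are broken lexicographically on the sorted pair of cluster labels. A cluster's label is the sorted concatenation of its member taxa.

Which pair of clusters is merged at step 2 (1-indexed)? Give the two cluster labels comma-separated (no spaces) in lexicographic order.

step 1: merge (J,Q) at d=7, Q=-173; branch lengths J→1/2, Q→13/2; new cluster JQ
  updated: d(F,JQ)=31/2, d(JQ,K)=39/2, d(JQ,O)=13, d(JQ,S)=27/2, d(JQ,U)=18
step 2: merge (F,U) at d=13, Q=-263/2; branch lengths F→151/16, U→57/16; new cluster FU
  updated: d(FU,JQ)=41/4, d(FU,K)=12, d(FU,O)=18, d(FU,S)=25/2
step 3: merge (O,S) at d=6, Q=-79; branch lengths O→35/6, S→1/6; new cluster OS
  updated: d(FU,OS)=49/4, d(JQ,OS)=41/4, d(K,OS)=11
step 4: merge (FU,JQ) at d=41/4, Q=-54; branch lengths FU→15/4, JQ→13/2; new cluster FJQU
  updated: d(FJQU,K)=85/8, d(FJQU,OS)=49/8
step 5: merge (FJQU,K) at d=85/8, Q=-111/4; branch lengths FJQU→23/8, K→31/4; new cluster FJKQU
  updated: d(FJKQU,OS)=13/4
step 6: merge (FJKQU,OS) at d=13/4; branch lengths FJKQU→13/8, OS→13/8; new cluster FJKOQSU
final tree: ((((F:151/16,U:57/16):15/4,(J:1/2,Q:13/2):13/2):23/8,K:31/4):13/8,(O:35/6,S:1/6):13/8)
total length: 401/8

F,U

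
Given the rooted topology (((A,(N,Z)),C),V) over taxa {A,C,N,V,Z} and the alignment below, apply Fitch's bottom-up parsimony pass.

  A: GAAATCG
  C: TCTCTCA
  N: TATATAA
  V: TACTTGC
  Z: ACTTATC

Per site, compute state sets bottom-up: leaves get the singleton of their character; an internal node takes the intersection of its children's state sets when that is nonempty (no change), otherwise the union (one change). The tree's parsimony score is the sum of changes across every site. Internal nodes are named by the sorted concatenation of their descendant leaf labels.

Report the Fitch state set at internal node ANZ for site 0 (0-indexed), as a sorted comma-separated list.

[col 0] NZ: children N:{T}, Z:{A} ∪→ {A,T}; cost 1
[col 0] ANZ: children A:{G}, NZ:{A,T} ∪→ {A,G,T}; cost 1
[col 0] ACNZ: children ANZ:{A,G,T}, C:{T} ∩→ {T}; cost 0
[col 0] ACNVZ: children ACNZ:{T}, V:{T} ∩→ {T}; cost 0
[col 1] NZ: children N:{A}, Z:{C} ∪→ {A,C}; cost 1
[col 1] ANZ: children A:{A}, NZ:{A,C} ∩→ {A}; cost 0
[col 1] ACNZ: children ANZ:{A}, C:{C} ∪→ {A,C}; cost 1
[col 1] ACNVZ: children ACNZ:{A,C}, V:{A} ∩→ {A}; cost 0
[col 2] NZ: children N:{T}, Z:{T} ∩→ {T}; cost 0
[col 2] ANZ: children A:{A}, NZ:{T} ∪→ {A,T}; cost 1
[col 2] ACNZ: children ANZ:{A,T}, C:{T} ∩→ {T}; cost 0
[col 2] ACNVZ: children ACNZ:{T}, V:{C} ∪→ {C,T}; cost 1
[col 3] NZ: children N:{A}, Z:{T} ∪→ {A,T}; cost 1
[col 3] ANZ: children A:{A}, NZ:{A,T} ∩→ {A}; cost 0
[col 3] ACNZ: children ANZ:{A}, C:{C} ∪→ {A,C}; cost 1
[col 3] ACNVZ: children ACNZ:{A,C}, V:{T} ∪→ {A,C,T}; cost 1
[col 4] NZ: children N:{T}, Z:{A} ∪→ {A,T}; cost 1
[col 4] ANZ: children A:{T}, NZ:{A,T} ∩→ {T}; cost 0
[col 4] ACNZ: children ANZ:{T}, C:{T} ∩→ {T}; cost 0
[col 4] ACNVZ: children ACNZ:{T}, V:{T} ∩→ {T}; cost 0
[col 5] NZ: children N:{A}, Z:{T} ∪→ {A,T}; cost 1
[col 5] ANZ: children A:{C}, NZ:{A,T} ∪→ {A,C,T}; cost 1
[col 5] ACNZ: children ANZ:{A,C,T}, C:{C} ∩→ {C}; cost 0
[col 5] ACNVZ: children ACNZ:{C}, V:{G} ∪→ {C,G}; cost 1
[col 6] NZ: children N:{A}, Z:{C} ∪→ {A,C}; cost 1
[col 6] ANZ: children A:{G}, NZ:{A,C} ∪→ {A,C,G}; cost 1
[col 6] ACNZ: children ANZ:{A,C,G}, C:{A} ∩→ {A}; cost 0
[col 6] ACNVZ: children ACNZ:{A}, V:{C} ∪→ {A,C}; cost 1
per-site changes: [2, 2, 2, 3, 1, 3, 3]; total = 16

A,G,T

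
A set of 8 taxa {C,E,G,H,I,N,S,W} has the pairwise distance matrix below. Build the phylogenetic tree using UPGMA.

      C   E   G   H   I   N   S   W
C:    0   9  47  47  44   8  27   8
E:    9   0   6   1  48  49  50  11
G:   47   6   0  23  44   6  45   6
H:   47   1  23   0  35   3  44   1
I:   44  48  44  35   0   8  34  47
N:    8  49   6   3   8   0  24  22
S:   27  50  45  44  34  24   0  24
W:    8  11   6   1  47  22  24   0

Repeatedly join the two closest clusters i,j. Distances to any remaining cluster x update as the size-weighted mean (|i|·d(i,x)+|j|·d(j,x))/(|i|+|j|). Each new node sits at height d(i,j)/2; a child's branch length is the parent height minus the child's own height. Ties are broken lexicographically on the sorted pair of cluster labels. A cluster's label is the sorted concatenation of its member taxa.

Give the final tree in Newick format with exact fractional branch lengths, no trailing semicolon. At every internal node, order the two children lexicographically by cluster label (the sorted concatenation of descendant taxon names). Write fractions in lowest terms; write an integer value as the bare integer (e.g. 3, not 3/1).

1. join E+H (d=1) ⇒ EH; edges |E|=1/2, |H|=1/2
  updated: d(C,EH)=28, d(EH,G)=29/2, d(EH,I)=83/2, d(EH,N)=26, d(EH,S)=47, d(EH,W)=6
2. join EH+W (d=6) ⇒ EHW; edges |EH|=5/2, |W|=3
  updated: d(C,EHW)=64/3, d(EHW,G)=35/3, d(EHW,I)=130/3, d(EHW,N)=74/3, d(EHW,S)=118/3
3. join G+N (d=6) ⇒ GN; edges |G|=3, |N|=3
  updated: d(C,GN)=55/2, d(EHW,GN)=109/6, d(GN,I)=26, d(GN,S)=69/2
4. join EHW+GN (d=109/6) ⇒ EGHNW; edges |EHW|=73/12, |GN|=73/12
  updated: d(C,EGHNW)=119/5, d(EGHNW,I)=182/5, d(EGHNW,S)=187/5
5. join C+EGHNW (d=119/5) ⇒ CEGHNW; edges |C|=119/10, |EGHNW|=169/60
  updated: d(CEGHNW,I)=113/3, d(CEGHNW,S)=107/3
6. join I+S (d=34) ⇒ IS; edges |I|=17, |S|=17
  updated: d(CEGHNW,IS)=110/3
7. join CEGHNW+IS (d=110/3) ⇒ CEGHINSW; edges |CEGHNW|=193/30, |IS|=4/3
final tree: ((C:119/10,(((E:1/2,H:1/2):5/2,W:3):73/12,(G:3,N:3):73/12):169/60):193/30,(I:17,S:17):4/3)
total length: 1623/20

((C:119/10,(((E:1/2,H:1/2):5/2,W:3):73/12,(G:3,N:3):73/12):169/60):193/30,(I:17,S:17):4/3)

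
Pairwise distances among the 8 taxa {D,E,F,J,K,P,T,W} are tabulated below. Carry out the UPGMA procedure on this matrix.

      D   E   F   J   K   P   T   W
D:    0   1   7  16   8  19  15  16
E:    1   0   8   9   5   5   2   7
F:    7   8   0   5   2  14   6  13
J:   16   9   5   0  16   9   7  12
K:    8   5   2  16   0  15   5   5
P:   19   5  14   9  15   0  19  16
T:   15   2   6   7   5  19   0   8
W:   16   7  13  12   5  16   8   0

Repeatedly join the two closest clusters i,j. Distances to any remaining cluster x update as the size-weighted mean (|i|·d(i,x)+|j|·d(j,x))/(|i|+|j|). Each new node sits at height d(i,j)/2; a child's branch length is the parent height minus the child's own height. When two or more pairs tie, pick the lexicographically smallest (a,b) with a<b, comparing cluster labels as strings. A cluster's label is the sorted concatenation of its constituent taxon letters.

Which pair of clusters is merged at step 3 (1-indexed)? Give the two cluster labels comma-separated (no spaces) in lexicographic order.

FK,T

step 1: merge (D,E) at d=1; branch lengths D→1/2, E→1/2; new cluster DE
  updated: d(DE,F)=15/2, d(DE,J)=25/2, d(DE,K)=13/2, d(DE,P)=12, d(DE,T)=17/2, d(DE,W)=23/2
step 2: merge (F,K) at d=2; branch lengths F→1, K→1; new cluster FK
  updated: d(DE,FK)=7, d(FK,J)=21/2, d(FK,P)=29/2, d(FK,T)=11/2, d(FK,W)=9
step 3: merge (FK,T) at d=11/2; branch lengths FK→7/4, T→11/4; new cluster FKT
  updated: d(DE,FKT)=15/2, d(FKT,J)=28/3, d(FKT,P)=16, d(FKT,W)=26/3
step 4: merge (DE,FKT) at d=15/2; branch lengths DE→13/4, FKT→1; new cluster DEFKT
  updated: d(DEFKT,J)=53/5, d(DEFKT,P)=72/5, d(DEFKT,W)=49/5
step 5: merge (J,P) at d=9; branch lengths J→9/2, P→9/2; new cluster JP
  updated: d(DEFKT,JP)=25/2, d(JP,W)=14
step 6: merge (DEFKT,W) at d=49/5; branch lengths DEFKT→23/20, W→49/10; new cluster DEFKTW
  updated: d(DEFKTW,JP)=51/4
step 7: merge (DEFKTW,JP) at d=51/4; branch lengths DEFKTW→59/40, JP→15/8; new cluster DEFJKPTW
final tree: ((((D:1/2,E:1/2):13/4,((F:1,K:1):7/4,T:11/4):1):23/20,W:49/10):59/40,(J:9/2,P:9/2):15/8)
total length: 603/20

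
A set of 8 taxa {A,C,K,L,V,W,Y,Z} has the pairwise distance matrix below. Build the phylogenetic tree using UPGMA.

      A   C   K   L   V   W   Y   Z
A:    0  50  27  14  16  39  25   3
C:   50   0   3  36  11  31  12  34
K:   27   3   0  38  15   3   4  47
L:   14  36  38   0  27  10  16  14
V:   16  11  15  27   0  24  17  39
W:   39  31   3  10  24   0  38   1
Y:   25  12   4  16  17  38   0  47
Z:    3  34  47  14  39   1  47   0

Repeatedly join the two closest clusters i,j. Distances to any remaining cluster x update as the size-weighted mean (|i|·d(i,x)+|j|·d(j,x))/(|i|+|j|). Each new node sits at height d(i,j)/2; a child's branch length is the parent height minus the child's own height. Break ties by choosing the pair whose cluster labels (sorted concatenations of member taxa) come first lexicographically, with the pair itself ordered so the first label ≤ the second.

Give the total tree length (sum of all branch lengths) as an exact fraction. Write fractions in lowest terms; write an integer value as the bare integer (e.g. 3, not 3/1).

step 1: merge (W,Z) at d=1; branch lengths W→1/2, Z→1/2; new cluster WZ
  updated: d(A,WZ)=21, d(C,WZ)=65/2, d(K,WZ)=25, d(L,WZ)=12, d(V,WZ)=63/2, d(WZ,Y)=85/2
step 2: merge (C,K) at d=3; branch lengths C→3/2, K→3/2; new cluster CK
  updated: d(A,CK)=77/2, d(CK,L)=37, d(CK,V)=13, d(CK,WZ)=115/4, d(CK,Y)=8
step 3: merge (CK,Y) at d=8; branch lengths CK→5/2, Y→4; new cluster CKY
  updated: d(A,CKY)=34, d(CKY,L)=30, d(CKY,V)=43/3, d(CKY,WZ)=100/3
step 4: merge (L,WZ) at d=12; branch lengths L→6, WZ→11/2; new cluster LWZ
  updated: d(A,LWZ)=56/3, d(CKY,LWZ)=290/9, d(LWZ,V)=30
step 5: merge (CKY,V) at d=43/3; branch lengths CKY→19/6, V→43/6; new cluster CKVY
  updated: d(A,CKVY)=59/2, d(CKVY,LWZ)=95/3
step 6: merge (A,LWZ) at d=56/3; branch lengths A→28/3, LWZ→10/3; new cluster ALWZ
  updated: d(ALWZ,CKVY)=249/8
step 7: merge (ALWZ,CKVY) at d=249/8; branch lengths ALWZ→299/48, CKVY→403/48; new cluster ACKLVWYZ
final tree: ((A:28/3,(L:6,(W:1/2,Z:1/2):11/2):10/3):299/48,(((C:3/2,K:3/2):5/2,Y:4):19/6,V:43/6):403/48)
total length: 477/8

477/8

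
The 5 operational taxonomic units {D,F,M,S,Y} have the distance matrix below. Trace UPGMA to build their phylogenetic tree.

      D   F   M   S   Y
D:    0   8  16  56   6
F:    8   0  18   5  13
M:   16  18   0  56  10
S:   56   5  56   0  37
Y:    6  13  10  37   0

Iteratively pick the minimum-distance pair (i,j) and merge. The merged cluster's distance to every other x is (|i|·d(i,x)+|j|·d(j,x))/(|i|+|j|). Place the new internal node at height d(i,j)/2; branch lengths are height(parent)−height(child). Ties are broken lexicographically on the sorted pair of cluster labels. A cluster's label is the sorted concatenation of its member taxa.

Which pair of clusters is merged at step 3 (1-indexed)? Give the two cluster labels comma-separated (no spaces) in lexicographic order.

DY,M

iteration 1: select F,S (d=5); attach at lengths (5/2, 5/2); label the merged cluster FS
  updated: d(D,FS)=32, d(FS,M)=37, d(FS,Y)=25
iteration 2: select D,Y (d=6); attach at lengths (3, 3); label the merged cluster DY
  updated: d(DY,FS)=57/2, d(DY,M)=13
iteration 3: select DY,M (d=13); attach at lengths (7/2, 13/2); label the merged cluster DMY
  updated: d(DMY,FS)=94/3
iteration 4: select DMY,FS (d=94/3); attach at lengths (55/6, 79/6); label the merged cluster DFMSY
final tree: (((D:3,Y:3):7/2,M:13/2):55/6,(F:5/2,S:5/2):79/6)
total length: 130/3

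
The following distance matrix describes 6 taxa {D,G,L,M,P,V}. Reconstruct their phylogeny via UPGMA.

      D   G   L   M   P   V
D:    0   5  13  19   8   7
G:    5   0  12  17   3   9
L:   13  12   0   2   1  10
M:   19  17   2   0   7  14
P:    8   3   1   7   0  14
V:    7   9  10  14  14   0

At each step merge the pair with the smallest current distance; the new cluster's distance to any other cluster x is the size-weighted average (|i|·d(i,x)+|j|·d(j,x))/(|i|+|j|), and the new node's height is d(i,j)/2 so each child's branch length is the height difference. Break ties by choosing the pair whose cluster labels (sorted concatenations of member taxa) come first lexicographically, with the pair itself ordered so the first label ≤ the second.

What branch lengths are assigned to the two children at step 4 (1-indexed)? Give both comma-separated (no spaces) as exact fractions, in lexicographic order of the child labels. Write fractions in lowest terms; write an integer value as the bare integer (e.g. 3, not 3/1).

step 1: merge (L,P) at d=1; branch lengths L→1/2, P→1/2; new cluster LP
  updated: d(D,LP)=21/2, d(G,LP)=15/2, d(LP,M)=9/2, d(LP,V)=12
step 2: merge (LP,M) at d=9/2; branch lengths LP→7/4, M→9/4; new cluster LMP
  updated: d(D,LMP)=40/3, d(G,LMP)=32/3, d(LMP,V)=38/3
step 3: merge (D,G) at d=5; branch lengths D→5/2, G→5/2; new cluster DG
  updated: d(DG,LMP)=12, d(DG,V)=8
step 4: merge (DG,V) at d=8; branch lengths DG→3/2, V→4; new cluster DGV
  updated: d(DGV,LMP)=110/9
step 5: merge (DGV,LMP) at d=110/9; branch lengths DGV→19/9, LMP→139/36; new cluster DGLMPV
final tree: (((D:5/2,G:5/2):3/2,V:4):19/9,((L:1/2,P:1/2):7/4,M:9/4):139/36)
total length: 773/36

3/2,4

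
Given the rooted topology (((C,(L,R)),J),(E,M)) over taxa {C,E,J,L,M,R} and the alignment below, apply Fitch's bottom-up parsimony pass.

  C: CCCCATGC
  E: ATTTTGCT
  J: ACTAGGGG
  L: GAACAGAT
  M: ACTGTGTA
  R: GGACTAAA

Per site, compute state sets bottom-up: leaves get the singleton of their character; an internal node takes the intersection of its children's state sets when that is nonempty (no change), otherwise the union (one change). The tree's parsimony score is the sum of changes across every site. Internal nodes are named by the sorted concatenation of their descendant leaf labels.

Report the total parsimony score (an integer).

22

[col 0] LR: children L:{G}, R:{G} ∩→ {G}; cost 0
[col 0] CLR: children C:{C}, LR:{G} ∪→ {C,G}; cost 1
[col 0] CJLR: children CLR:{C,G}, J:{A} ∪→ {A,C,G}; cost 1
[col 0] EM: children E:{A}, M:{A} ∩→ {A}; cost 0
[col 0] CEJLMR: children CJLR:{A,C,G}, EM:{A} ∩→ {A}; cost 0
[col 1] LR: children L:{A}, R:{G} ∪→ {A,G}; cost 1
[col 1] CLR: children C:{C}, LR:{A,G} ∪→ {A,C,G}; cost 1
[col 1] CJLR: children CLR:{A,C,G}, J:{C} ∩→ {C}; cost 0
[col 1] EM: children E:{T}, M:{C} ∪→ {C,T}; cost 1
[col 1] CEJLMR: children CJLR:{C}, EM:{C,T} ∩→ {C}; cost 0
[col 2] LR: children L:{A}, R:{A} ∩→ {A}; cost 0
[col 2] CLR: children C:{C}, LR:{A} ∪→ {A,C}; cost 1
[col 2] CJLR: children CLR:{A,C}, J:{T} ∪→ {A,C,T}; cost 1
[col 2] EM: children E:{T}, M:{T} ∩→ {T}; cost 0
[col 2] CEJLMR: children CJLR:{A,C,T}, EM:{T} ∩→ {T}; cost 0
[col 3] LR: children L:{C}, R:{C} ∩→ {C}; cost 0
[col 3] CLR: children C:{C}, LR:{C} ∩→ {C}; cost 0
[col 3] CJLR: children CLR:{C}, J:{A} ∪→ {A,C}; cost 1
[col 3] EM: children E:{T}, M:{G} ∪→ {G,T}; cost 1
[col 3] CEJLMR: children CJLR:{A,C}, EM:{G,T} ∪→ {A,C,G,T}; cost 1
[col 4] LR: children L:{A}, R:{T} ∪→ {A,T}; cost 1
[col 4] CLR: children C:{A}, LR:{A,T} ∩→ {A}; cost 0
[col 4] CJLR: children CLR:{A}, J:{G} ∪→ {A,G}; cost 1
[col 4] EM: children E:{T}, M:{T} ∩→ {T}; cost 0
[col 4] CEJLMR: children CJLR:{A,G}, EM:{T} ∪→ {A,G,T}; cost 1
[col 5] LR: children L:{G}, R:{A} ∪→ {A,G}; cost 1
[col 5] CLR: children C:{T}, LR:{A,G} ∪→ {A,G,T}; cost 1
[col 5] CJLR: children CLR:{A,G,T}, J:{G} ∩→ {G}; cost 0
[col 5] EM: children E:{G}, M:{G} ∩→ {G}; cost 0
[col 5] CEJLMR: children CJLR:{G}, EM:{G} ∩→ {G}; cost 0
[col 6] LR: children L:{A}, R:{A} ∩→ {A}; cost 0
[col 6] CLR: children C:{G}, LR:{A} ∪→ {A,G}; cost 1
[col 6] CJLR: children CLR:{A,G}, J:{G} ∩→ {G}; cost 0
[col 6] EM: children E:{C}, M:{T} ∪→ {C,T}; cost 1
[col 6] CEJLMR: children CJLR:{G}, EM:{C,T} ∪→ {C,G,T}; cost 1
[col 7] LR: children L:{T}, R:{A} ∪→ {A,T}; cost 1
[col 7] CLR: children C:{C}, LR:{A,T} ∪→ {A,C,T}; cost 1
[col 7] CJLR: children CLR:{A,C,T}, J:{G} ∪→ {A,C,G,T}; cost 1
[col 7] EM: children E:{T}, M:{A} ∪→ {A,T}; cost 1
[col 7] CEJLMR: children CJLR:{A,C,G,T}, EM:{A,T} ∩→ {A,T}; cost 0
per-site changes: [2, 3, 2, 3, 3, 2, 3, 4]; total = 22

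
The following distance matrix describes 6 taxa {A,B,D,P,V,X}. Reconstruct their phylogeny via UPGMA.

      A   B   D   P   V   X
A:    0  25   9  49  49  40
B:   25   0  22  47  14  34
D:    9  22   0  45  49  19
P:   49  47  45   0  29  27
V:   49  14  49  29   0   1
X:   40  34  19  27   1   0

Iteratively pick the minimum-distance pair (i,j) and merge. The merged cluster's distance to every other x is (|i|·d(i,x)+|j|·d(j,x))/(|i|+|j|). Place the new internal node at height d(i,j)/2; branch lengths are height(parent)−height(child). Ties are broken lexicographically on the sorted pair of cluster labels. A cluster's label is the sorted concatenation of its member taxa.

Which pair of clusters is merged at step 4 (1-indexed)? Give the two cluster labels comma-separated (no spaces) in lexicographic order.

1. join V+X (d=1) ⇒ VX; edges |V|=1/2, |X|=1/2
  updated: d(A,VX)=89/2, d(B,VX)=24, d(D,VX)=34, d(P,VX)=28
2. join A+D (d=9) ⇒ AD; edges |A|=9/2, |D|=9/2
  updated: d(AD,B)=47/2, d(AD,P)=47, d(AD,VX)=157/4
3. join AD+B (d=47/2) ⇒ ABD; edges |AD|=29/4, |B|=47/4
  updated: d(ABD,P)=47, d(ABD,VX)=205/6
4. join P+VX (d=28) ⇒ PVX; edges |P|=14, |VX|=27/2
  updated: d(ABD,PVX)=346/9
5. join ABD+PVX (d=346/9) ⇒ ABDPVX; edges |ABD|=269/36, |PVX|=47/9
final tree: (((A:9/2,D:9/2):29/4,B:47/4):269/36,(P:14,(V:1/2,X:1/2):27/2):47/9)
total length: 2491/36

P,VX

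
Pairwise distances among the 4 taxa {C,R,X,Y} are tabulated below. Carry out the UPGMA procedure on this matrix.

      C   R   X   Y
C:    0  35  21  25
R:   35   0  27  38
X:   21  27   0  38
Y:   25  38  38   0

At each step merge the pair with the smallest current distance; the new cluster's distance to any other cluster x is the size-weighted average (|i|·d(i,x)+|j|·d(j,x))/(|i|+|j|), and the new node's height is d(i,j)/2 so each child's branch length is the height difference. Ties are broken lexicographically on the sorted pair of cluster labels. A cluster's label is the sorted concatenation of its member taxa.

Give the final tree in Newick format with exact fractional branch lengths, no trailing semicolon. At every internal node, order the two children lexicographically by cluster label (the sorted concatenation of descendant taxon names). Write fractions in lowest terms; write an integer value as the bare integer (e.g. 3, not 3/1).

step 1: merge (C,X) at d=21; branch lengths C→21/2, X→21/2; new cluster CX
  updated: d(CX,R)=31, d(CX,Y)=63/2
step 2: merge (CX,R) at d=31; branch lengths CX→5, R→31/2; new cluster CRX
  updated: d(CRX,Y)=101/3
step 3: merge (CRX,Y) at d=101/3; branch lengths CRX→4/3, Y→101/6; new cluster CRXY
final tree: (((C:21/2,X:21/2):5,R:31/2):4/3,Y:101/6)
total length: 179/3

(((C:21/2,X:21/2):5,R:31/2):4/3,Y:101/6)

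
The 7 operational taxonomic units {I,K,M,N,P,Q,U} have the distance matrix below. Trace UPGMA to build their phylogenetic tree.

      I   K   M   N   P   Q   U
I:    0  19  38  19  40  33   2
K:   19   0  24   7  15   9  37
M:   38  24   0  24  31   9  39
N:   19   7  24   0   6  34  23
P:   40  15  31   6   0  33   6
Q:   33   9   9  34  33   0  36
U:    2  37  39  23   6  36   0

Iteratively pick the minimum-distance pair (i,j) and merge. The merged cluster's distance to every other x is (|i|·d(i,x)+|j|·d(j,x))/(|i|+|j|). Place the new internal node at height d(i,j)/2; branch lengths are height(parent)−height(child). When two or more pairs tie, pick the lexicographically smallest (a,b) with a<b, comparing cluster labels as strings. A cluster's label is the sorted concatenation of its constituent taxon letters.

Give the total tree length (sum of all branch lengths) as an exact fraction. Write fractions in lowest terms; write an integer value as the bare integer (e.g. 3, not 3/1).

step 1: merge (I,U) at d=2; branch lengths I→1, U→1; new cluster IU
  updated: d(IU,K)=28, d(IU,M)=77/2, d(IU,N)=21, d(IU,P)=23, d(IU,Q)=69/2
step 2: merge (N,P) at d=6; branch lengths N→3, P→3; new cluster NP
  updated: d(IU,NP)=22, d(K,NP)=11, d(M,NP)=55/2, d(NP,Q)=67/2
step 3: merge (K,Q) at d=9; branch lengths K→9/2, Q→9/2; new cluster KQ
  updated: d(IU,KQ)=125/4, d(KQ,M)=33/2, d(KQ,NP)=89/4
step 4: merge (KQ,M) at d=33/2; branch lengths KQ→15/4, M→33/4; new cluster KMQ
  updated: d(IU,KMQ)=101/3, d(KMQ,NP)=24
step 5: merge (IU,NP) at d=22; branch lengths IU→10, NP→8; new cluster INPU
  updated: d(INPU,KMQ)=173/6
step 6: merge (INPU,KMQ) at d=173/6; branch lengths INPU→41/12, KMQ→37/6; new cluster IKMNPQU
final tree: (((I:1,U:1):10,(N:3,P:3):8):41/12,((K:9/2,Q:9/2):15/4,M:33/4):37/6)
total length: 679/12

679/12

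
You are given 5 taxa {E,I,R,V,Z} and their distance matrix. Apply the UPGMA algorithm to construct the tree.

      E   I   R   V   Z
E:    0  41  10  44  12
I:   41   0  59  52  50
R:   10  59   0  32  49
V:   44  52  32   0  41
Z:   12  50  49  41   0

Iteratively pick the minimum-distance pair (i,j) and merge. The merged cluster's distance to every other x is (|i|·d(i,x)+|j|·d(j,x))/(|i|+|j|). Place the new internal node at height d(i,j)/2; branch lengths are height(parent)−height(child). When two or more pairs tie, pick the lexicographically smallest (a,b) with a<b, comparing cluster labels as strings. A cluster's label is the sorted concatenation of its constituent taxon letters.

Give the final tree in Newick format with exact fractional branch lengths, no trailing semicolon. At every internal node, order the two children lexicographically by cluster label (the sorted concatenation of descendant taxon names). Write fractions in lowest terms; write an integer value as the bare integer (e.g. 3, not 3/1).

((((E:5,R:5):41/4,Z:61/4):17/4,V:39/2):23/4,I:101/4)

iteration 1: select E,R (d=10); attach at lengths (5, 5); label the merged cluster ER
  updated: d(ER,I)=50, d(ER,V)=38, d(ER,Z)=61/2
iteration 2: select ER,Z (d=61/2); attach at lengths (41/4, 61/4); label the merged cluster ERZ
  updated: d(ERZ,I)=50, d(ERZ,V)=39
iteration 3: select ERZ,V (d=39); attach at lengths (17/4, 39/2); label the merged cluster ERVZ
  updated: d(ERVZ,I)=101/2
iteration 4: select ERVZ,I (d=101/2); attach at lengths (23/4, 101/4); label the merged cluster EIRVZ
final tree: ((((E:5,R:5):41/4,Z:61/4):17/4,V:39/2):23/4,I:101/4)
total length: 361/4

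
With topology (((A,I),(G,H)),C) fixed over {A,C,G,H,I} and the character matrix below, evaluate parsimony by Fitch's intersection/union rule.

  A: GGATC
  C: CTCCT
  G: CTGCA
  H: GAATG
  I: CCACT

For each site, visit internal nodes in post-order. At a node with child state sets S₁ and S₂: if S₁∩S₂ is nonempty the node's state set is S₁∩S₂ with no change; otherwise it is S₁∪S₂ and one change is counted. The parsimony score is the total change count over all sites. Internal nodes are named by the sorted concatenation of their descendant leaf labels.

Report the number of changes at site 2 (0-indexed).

2

[col 0] AI: children A:{G}, I:{C} ∪→ {C,G}; cost 1
[col 0] GH: children G:{C}, H:{G} ∪→ {C,G}; cost 1
[col 0] AGHI: children AI:{C,G}, GH:{C,G} ∩→ {C,G}; cost 0
[col 0] ACGHI: children AGHI:{C,G}, C:{C} ∩→ {C}; cost 0
[col 1] AI: children A:{G}, I:{C} ∪→ {C,G}; cost 1
[col 1] GH: children G:{T}, H:{A} ∪→ {A,T}; cost 1
[col 1] AGHI: children AI:{C,G}, GH:{A,T} ∪→ {A,C,G,T}; cost 1
[col 1] ACGHI: children AGHI:{A,C,G,T}, C:{T} ∩→ {T}; cost 0
[col 2] AI: children A:{A}, I:{A} ∩→ {A}; cost 0
[col 2] GH: children G:{G}, H:{A} ∪→ {A,G}; cost 1
[col 2] AGHI: children AI:{A}, GH:{A,G} ∩→ {A}; cost 0
[col 2] ACGHI: children AGHI:{A}, C:{C} ∪→ {A,C}; cost 1
[col 3] AI: children A:{T}, I:{C} ∪→ {C,T}; cost 1
[col 3] GH: children G:{C}, H:{T} ∪→ {C,T}; cost 1
[col 3] AGHI: children AI:{C,T}, GH:{C,T} ∩→ {C,T}; cost 0
[col 3] ACGHI: children AGHI:{C,T}, C:{C} ∩→ {C}; cost 0
[col 4] AI: children A:{C}, I:{T} ∪→ {C,T}; cost 1
[col 4] GH: children G:{A}, H:{G} ∪→ {A,G}; cost 1
[col 4] AGHI: children AI:{C,T}, GH:{A,G} ∪→ {A,C,G,T}; cost 1
[col 4] ACGHI: children AGHI:{A,C,G,T}, C:{T} ∩→ {T}; cost 0
per-site changes: [2, 3, 2, 2, 3]; total = 12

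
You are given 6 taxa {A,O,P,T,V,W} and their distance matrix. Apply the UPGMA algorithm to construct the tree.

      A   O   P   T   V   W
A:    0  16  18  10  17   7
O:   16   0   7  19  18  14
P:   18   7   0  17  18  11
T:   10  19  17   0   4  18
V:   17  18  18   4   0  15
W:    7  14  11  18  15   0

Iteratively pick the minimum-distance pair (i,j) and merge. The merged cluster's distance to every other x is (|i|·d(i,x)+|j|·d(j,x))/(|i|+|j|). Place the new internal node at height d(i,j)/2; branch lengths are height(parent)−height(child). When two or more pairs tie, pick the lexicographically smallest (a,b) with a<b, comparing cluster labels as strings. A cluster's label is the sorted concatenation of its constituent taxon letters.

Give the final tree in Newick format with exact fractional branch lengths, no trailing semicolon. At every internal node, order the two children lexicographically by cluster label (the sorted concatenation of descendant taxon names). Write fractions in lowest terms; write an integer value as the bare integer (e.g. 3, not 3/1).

(((A:7/2,W:7/2):31/8,(O:7/2,P:7/2):31/8):7/8,(T:2,V:2):25/4)

step 1: merge (T,V) at d=4; branch lengths T→2, V→2; new cluster TV
  updated: d(A,TV)=27/2, d(O,TV)=37/2, d(P,TV)=35/2, d(TV,W)=33/2
step 2: merge (A,W) at d=7; branch lengths A→7/2, W→7/2; new cluster AW
  updated: d(AW,O)=15, d(AW,P)=29/2, d(AW,TV)=15
step 3: merge (O,P) at d=7; branch lengths O→7/2, P→7/2; new cluster OP
  updated: d(AW,OP)=59/4, d(OP,TV)=18
step 4: merge (AW,OP) at d=59/4; branch lengths AW→31/8, OP→31/8; new cluster AOPW
  updated: d(AOPW,TV)=33/2
step 5: merge (AOPW,TV) at d=33/2; branch lengths AOPW→7/8, TV→25/4; new cluster AOPTVW
final tree: (((A:7/2,W:7/2):31/8,(O:7/2,P:7/2):31/8):7/8,(T:2,V:2):25/4)
total length: 263/8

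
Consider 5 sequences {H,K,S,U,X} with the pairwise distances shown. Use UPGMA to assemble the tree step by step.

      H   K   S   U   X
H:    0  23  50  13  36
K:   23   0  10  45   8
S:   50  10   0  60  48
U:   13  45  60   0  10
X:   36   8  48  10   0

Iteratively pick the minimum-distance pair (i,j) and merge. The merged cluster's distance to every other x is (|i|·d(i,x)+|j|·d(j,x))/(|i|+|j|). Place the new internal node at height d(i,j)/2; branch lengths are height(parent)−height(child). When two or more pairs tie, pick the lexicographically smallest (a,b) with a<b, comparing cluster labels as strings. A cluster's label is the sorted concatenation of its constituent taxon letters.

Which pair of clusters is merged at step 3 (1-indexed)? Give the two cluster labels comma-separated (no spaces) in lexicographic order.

1. join K+X (d=8) ⇒ KX; edges |K|=4, |X|=4
  updated: d(H,KX)=59/2, d(KX,S)=29, d(KX,U)=55/2
2. join H+U (d=13) ⇒ HU; edges |H|=13/2, |U|=13/2
  updated: d(HU,KX)=57/2, d(HU,S)=55
3. join HU+KX (d=57/2) ⇒ HKUX; edges |HU|=31/4, |KX|=41/4
  updated: d(HKUX,S)=42
4. join HKUX+S (d=42) ⇒ HKSUX; edges |HKUX|=27/4, |S|=21
final tree: (((H:13/2,U:13/2):31/4,(K:4,X:4):41/4):27/4,S:21)
total length: 267/4

HU,KX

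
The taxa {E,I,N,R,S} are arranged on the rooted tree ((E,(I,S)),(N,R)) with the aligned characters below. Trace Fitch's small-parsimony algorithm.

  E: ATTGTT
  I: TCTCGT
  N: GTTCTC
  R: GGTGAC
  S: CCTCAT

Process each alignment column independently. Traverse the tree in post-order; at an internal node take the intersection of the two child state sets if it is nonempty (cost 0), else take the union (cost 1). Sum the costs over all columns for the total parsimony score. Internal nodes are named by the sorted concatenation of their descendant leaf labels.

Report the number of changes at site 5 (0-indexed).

[col 0] IS: children I:{T}, S:{C} ∪→ {C,T}; cost 1
[col 0] EIS: children E:{A}, IS:{C,T} ∪→ {A,C,T}; cost 1
[col 0] NR: children N:{G}, R:{G} ∩→ {G}; cost 0
[col 0] EINRS: children EIS:{A,C,T}, NR:{G} ∪→ {A,C,G,T}; cost 1
[col 1] IS: children I:{C}, S:{C} ∩→ {C}; cost 0
[col 1] EIS: children E:{T}, IS:{C} ∪→ {C,T}; cost 1
[col 1] NR: children N:{T}, R:{G} ∪→ {G,T}; cost 1
[col 1] EINRS: children EIS:{C,T}, NR:{G,T} ∩→ {T}; cost 0
[col 2] IS: children I:{T}, S:{T} ∩→ {T}; cost 0
[col 2] EIS: children E:{T}, IS:{T} ∩→ {T}; cost 0
[col 2] NR: children N:{T}, R:{T} ∩→ {T}; cost 0
[col 2] EINRS: children EIS:{T}, NR:{T} ∩→ {T}; cost 0
[col 3] IS: children I:{C}, S:{C} ∩→ {C}; cost 0
[col 3] EIS: children E:{G}, IS:{C} ∪→ {C,G}; cost 1
[col 3] NR: children N:{C}, R:{G} ∪→ {C,G}; cost 1
[col 3] EINRS: children EIS:{C,G}, NR:{C,G} ∩→ {C,G}; cost 0
[col 4] IS: children I:{G}, S:{A} ∪→ {A,G}; cost 1
[col 4] EIS: children E:{T}, IS:{A,G} ∪→ {A,G,T}; cost 1
[col 4] NR: children N:{T}, R:{A} ∪→ {A,T}; cost 1
[col 4] EINRS: children EIS:{A,G,T}, NR:{A,T} ∩→ {A,T}; cost 0
[col 5] IS: children I:{T}, S:{T} ∩→ {T}; cost 0
[col 5] EIS: children E:{T}, IS:{T} ∩→ {T}; cost 0
[col 5] NR: children N:{C}, R:{C} ∩→ {C}; cost 0
[col 5] EINRS: children EIS:{T}, NR:{C} ∪→ {C,T}; cost 1
per-site changes: [3, 2, 0, 2, 3, 1]; total = 11

1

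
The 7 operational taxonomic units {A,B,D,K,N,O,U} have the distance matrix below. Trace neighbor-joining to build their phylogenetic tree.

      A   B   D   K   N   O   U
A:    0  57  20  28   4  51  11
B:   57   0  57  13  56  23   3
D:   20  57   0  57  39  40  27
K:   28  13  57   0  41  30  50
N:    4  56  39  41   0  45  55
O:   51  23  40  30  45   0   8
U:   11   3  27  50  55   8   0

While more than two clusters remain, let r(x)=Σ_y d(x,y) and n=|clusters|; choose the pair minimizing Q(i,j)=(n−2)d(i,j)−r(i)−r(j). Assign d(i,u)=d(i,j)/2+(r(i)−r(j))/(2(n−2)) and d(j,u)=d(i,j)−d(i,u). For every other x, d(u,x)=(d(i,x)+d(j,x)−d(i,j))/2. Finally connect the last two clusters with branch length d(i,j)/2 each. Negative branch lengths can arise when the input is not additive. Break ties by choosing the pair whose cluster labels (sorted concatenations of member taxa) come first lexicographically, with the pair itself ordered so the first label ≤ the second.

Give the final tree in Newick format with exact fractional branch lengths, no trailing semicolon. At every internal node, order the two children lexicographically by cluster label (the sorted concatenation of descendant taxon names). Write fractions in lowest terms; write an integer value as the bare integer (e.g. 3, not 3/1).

iteration 1: select A,N (d=4, Q=-391); attach at lengths (-49/10, 89/10); label the merged cluster AN
  updated: d(AN,B)=109/2, d(AN,D)=55/2, d(AN,K)=65/2, d(AN,O)=46, d(AN,U)=31
iteration 2: select AN,D (d=55/2, Q=-290); attach at lengths (93/8, 127/8); label the merged cluster ADN
  updated: d(ADN,B)=42, d(ADN,K)=31, d(ADN,O)=117/4, d(ADN,U)=61/4
iteration 3: select B,K (d=13, Q=-166); attach at lengths (-2/3, 41/3); label the merged cluster BK
  updated: d(ADN,BK)=30, d(BK,O)=20, d(BK,U)=20
iteration 4: select ADN,U (d=61/4, Q=-349/4); attach at lengths (247/16, -3/16); label the merged cluster ADNU
  updated: d(ADNU,BK)=139/8, d(ADNU,O)=11
iteration 5: select ADNU,BK (d=139/8, Q=-387/8); attach at lengths (67/16, 211/16); label the merged cluster ABDKNU
  updated: d(ABDKNU,O)=109/16
iteration 6: select ABDKNU,O (d=109/16); attach at lengths (109/32, 109/32); label the merged cluster ABDKNOU
final tree: (((((A:-49/10,N:89/10):93/8,D:127/8):247/16,U:-3/16):67/16,(B:-2/3,K:41/3):211/16):109/32,O:109/32)
total length: 1343/16

(((((A:-49/10,N:89/10):93/8,D:127/8):247/16,U:-3/16):67/16,(B:-2/3,K:41/3):211/16):109/32,O:109/32)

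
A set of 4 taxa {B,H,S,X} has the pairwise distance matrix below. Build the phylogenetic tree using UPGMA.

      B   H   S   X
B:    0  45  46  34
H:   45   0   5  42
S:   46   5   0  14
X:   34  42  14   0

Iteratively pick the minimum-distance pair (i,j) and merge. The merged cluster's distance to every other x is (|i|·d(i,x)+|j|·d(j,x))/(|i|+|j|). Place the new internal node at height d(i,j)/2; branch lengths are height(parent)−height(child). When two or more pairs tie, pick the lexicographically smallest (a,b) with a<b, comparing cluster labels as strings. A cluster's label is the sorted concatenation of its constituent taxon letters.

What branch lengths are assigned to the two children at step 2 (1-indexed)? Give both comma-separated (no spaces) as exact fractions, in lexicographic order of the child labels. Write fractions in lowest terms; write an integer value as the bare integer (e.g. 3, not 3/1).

iteration 1: select H,S (d=5); attach at lengths (5/2, 5/2); label the merged cluster HS
  updated: d(B,HS)=91/2, d(HS,X)=28
iteration 2: select HS,X (d=28); attach at lengths (23/2, 14); label the merged cluster HSX
  updated: d(B,HSX)=125/3
iteration 3: select B,HSX (d=125/3); attach at lengths (125/6, 41/6); label the merged cluster BHSX
final tree: (B:125/6,((H:5/2,S:5/2):23/2,X:14):41/6)
total length: 349/6

23/2,14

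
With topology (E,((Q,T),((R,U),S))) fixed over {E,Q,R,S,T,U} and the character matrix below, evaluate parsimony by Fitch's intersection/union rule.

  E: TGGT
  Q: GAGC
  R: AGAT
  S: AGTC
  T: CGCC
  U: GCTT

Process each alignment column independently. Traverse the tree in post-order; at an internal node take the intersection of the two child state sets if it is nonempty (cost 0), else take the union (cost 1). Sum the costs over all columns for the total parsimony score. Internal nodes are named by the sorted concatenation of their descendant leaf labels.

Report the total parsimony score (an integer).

11

[col 0] QT: children Q:{G}, T:{C} ∪→ {C,G}; cost 1
[col 0] RU: children R:{A}, U:{G} ∪→ {A,G}; cost 1
[col 0] RSU: children RU:{A,G}, S:{A} ∩→ {A}; cost 0
[col 0] QRSTU: children QT:{C,G}, RSU:{A} ∪→ {A,C,G}; cost 1
[col 0] EQRSTU: children E:{T}, QRSTU:{A,C,G} ∪→ {A,C,G,T}; cost 1
[col 1] QT: children Q:{A}, T:{G} ∪→ {A,G}; cost 1
[col 1] RU: children R:{G}, U:{C} ∪→ {C,G}; cost 1
[col 1] RSU: children RU:{C,G}, S:{G} ∩→ {G}; cost 0
[col 1] QRSTU: children QT:{A,G}, RSU:{G} ∩→ {G}; cost 0
[col 1] EQRSTU: children E:{G}, QRSTU:{G} ∩→ {G}; cost 0
[col 2] QT: children Q:{G}, T:{C} ∪→ {C,G}; cost 1
[col 2] RU: children R:{A}, U:{T} ∪→ {A,T}; cost 1
[col 2] RSU: children RU:{A,T}, S:{T} ∩→ {T}; cost 0
[col 2] QRSTU: children QT:{C,G}, RSU:{T} ∪→ {C,G,T}; cost 1
[col 2] EQRSTU: children E:{G}, QRSTU:{C,G,T} ∩→ {G}; cost 0
[col 3] QT: children Q:{C}, T:{C} ∩→ {C}; cost 0
[col 3] RU: children R:{T}, U:{T} ∩→ {T}; cost 0
[col 3] RSU: children RU:{T}, S:{C} ∪→ {C,T}; cost 1
[col 3] QRSTU: children QT:{C}, RSU:{C,T} ∩→ {C}; cost 0
[col 3] EQRSTU: children E:{T}, QRSTU:{C} ∪→ {C,T}; cost 1
per-site changes: [4, 2, 3, 2]; total = 11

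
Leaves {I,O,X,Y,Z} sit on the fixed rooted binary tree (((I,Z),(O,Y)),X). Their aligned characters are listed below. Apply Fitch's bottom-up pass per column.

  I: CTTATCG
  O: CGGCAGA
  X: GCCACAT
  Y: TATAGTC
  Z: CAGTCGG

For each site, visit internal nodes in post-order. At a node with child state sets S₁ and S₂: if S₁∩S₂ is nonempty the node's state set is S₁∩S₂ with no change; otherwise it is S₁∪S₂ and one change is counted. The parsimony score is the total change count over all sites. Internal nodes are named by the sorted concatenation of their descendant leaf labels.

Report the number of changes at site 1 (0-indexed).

3

site 0, node IZ: I={C} ∩ Z={C} → {C} (+0)
site 0, node OY: O={C} ∪ Y={T} → {C,T} (+1)
site 0, node IOYZ: IZ={C} ∩ OY={C,T} → {C} (+0)
site 0, node IOXYZ: IOYZ={C} ∪ X={G} → {C,G} (+1)
site 1, node IZ: I={T} ∪ Z={A} → {A,T} (+1)
site 1, node OY: O={G} ∪ Y={A} → {A,G} (+1)
site 1, node IOYZ: IZ={A,T} ∩ OY={A,G} → {A} (+0)
site 1, node IOXYZ: IOYZ={A} ∪ X={C} → {A,C} (+1)
site 2, node IZ: I={T} ∪ Z={G} → {G,T} (+1)
site 2, node OY: O={G} ∪ Y={T} → {G,T} (+1)
site 2, node IOYZ: IZ={G,T} ∩ OY={G,T} → {G,T} (+0)
site 2, node IOXYZ: IOYZ={G,T} ∪ X={C} → {C,G,T} (+1)
site 3, node IZ: I={A} ∪ Z={T} → {A,T} (+1)
site 3, node OY: O={C} ∪ Y={A} → {A,C} (+1)
site 3, node IOYZ: IZ={A,T} ∩ OY={A,C} → {A} (+0)
site 3, node IOXYZ: IOYZ={A} ∩ X={A} → {A} (+0)
site 4, node IZ: I={T} ∪ Z={C} → {C,T} (+1)
site 4, node OY: O={A} ∪ Y={G} → {A,G} (+1)
site 4, node IOYZ: IZ={C,T} ∪ OY={A,G} → {A,C,G,T} (+1)
site 4, node IOXYZ: IOYZ={A,C,G,T} ∩ X={C} → {C} (+0)
site 5, node IZ: I={C} ∪ Z={G} → {C,G} (+1)
site 5, node OY: O={G} ∪ Y={T} → {G,T} (+1)
site 5, node IOYZ: IZ={C,G} ∩ OY={G,T} → {G} (+0)
site 5, node IOXYZ: IOYZ={G} ∪ X={A} → {A,G} (+1)
site 6, node IZ: I={G} ∩ Z={G} → {G} (+0)
site 6, node OY: O={A} ∪ Y={C} → {A,C} (+1)
site 6, node IOYZ: IZ={G} ∪ OY={A,C} → {A,C,G} (+1)
site 6, node IOXYZ: IOYZ={A,C,G} ∪ X={T} → {A,C,G,T} (+1)
per-site changes: [2, 3, 3, 2, 3, 3, 3]; total = 19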